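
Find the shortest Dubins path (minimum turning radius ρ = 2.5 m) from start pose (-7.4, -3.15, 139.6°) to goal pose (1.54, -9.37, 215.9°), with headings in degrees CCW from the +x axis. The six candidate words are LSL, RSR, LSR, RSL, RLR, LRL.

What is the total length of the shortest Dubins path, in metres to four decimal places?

Let ψ = atan2(Δy, Δx) = atan2(-6.22, 8.94) = -34.8282° be the start→goal bearing.
Normalize: d = |goal − start| / ρ = 10.890914/2.5 = 4.356365, α = (θ_start − ψ) mod 360° = 174.4282° = 3.044347 rad, β = (θ_goal − ψ) mod 360° = 250.7282° = 4.376033 rad.
Common terms: sin α = 0.097092, cos α = -0.995275, sin β = -0.943964, cos β = -0.330049, cos(α−β) = 0.236838, d² = 18.977920. Work in radians in the unit-radius frame; every candidate has L = ρ·(t + p + q).
LSL: p² = 2 + d² − 2cos(α−β) + 2d(sin α − sin β) = 29.574685; p = √p² = 5.438261; φ = atan2(cos β − cos α, d + sin α − sin β) = 0.122630 rad; t = (φ − α) mod 2π = 3.361469 rad, q = (β − φ) mod 2π = 4.253403 rad → L = 2.5·(3.361469 + 5.438261 + 4.253403) = 2.5·13.053133 = 32.632832 m
RSR: p² = 2 + d² − 2cos(α−β) + 2d(sin β − sin α) = 11.433802; p = √p² = 3.381391; φ = atan2(cos α − cos β, d − sin α + sin β) = -0.198023 rad; t = (α − φ) mod 2π = 3.242370 rad, q = (φ − β) mod 2π = 1.709129 rad → L = 2.5·(3.242370 + 3.381391 + 1.709129) = 2.5·8.332890 = 20.832224 m
LSR: p² = d² − 2 + 2cos(α−β) + 2d(sin α + sin β) = 10.073033; p = √p² = 3.173804; φ = atan2(−cos α − cos β, d + sin α + sin β) − atan2(−2, p) = 0.923383 rad; t = (φ − α) mod 2π = 4.162221 rad, q = (φ − β) mod 2π = 2.830535 rad → L = 2.5·(4.162221 + 3.173804 + 2.830535) = 2.5·10.166561 = 25.416402 m
RSL: p² = d² − 2 + 2cos(α−β) − 2d(sin α + sin β) = 24.830160; p = √p² = 4.982987; φ = atan2(cos α + cos β, d − sin α − sin β) − atan2(2, p) = -0.631091 rad; t = (α − φ) mod 2π = 3.675438 rad, q = (β − φ) mod 2π = 5.007125 rad → L = 2.5·(3.675438 + 4.982987 + 5.007125) = 2.5·13.665550 = 34.163875 m
RLR: c = (6 − d² + 2cos(α−β) + 2d(sin α − sin β))/8 = -0.429225; p = 2π − arccos c = 4.268754 rad; φ = atan2(cos α − cos β, d − sin α + sin β) = -0.198023 rad; t = (α − φ + p/2) mod 2π = 5.376747 rad, q = (α − β − t + p) mod 2π = 3.843506 rad → L = 2.5·(5.376747 + 4.268754 + 3.843506) = 2.5·13.489007 = 33.722518 m
LRL: c = (6 − d² + 2cos(α−β) − 2d(sin α − sin β))/8 = -2.696836, |c| > 1 → infeasible
Shortest: RSR with L = 20.832224 m ≈ 20.8322 m

20.8322 m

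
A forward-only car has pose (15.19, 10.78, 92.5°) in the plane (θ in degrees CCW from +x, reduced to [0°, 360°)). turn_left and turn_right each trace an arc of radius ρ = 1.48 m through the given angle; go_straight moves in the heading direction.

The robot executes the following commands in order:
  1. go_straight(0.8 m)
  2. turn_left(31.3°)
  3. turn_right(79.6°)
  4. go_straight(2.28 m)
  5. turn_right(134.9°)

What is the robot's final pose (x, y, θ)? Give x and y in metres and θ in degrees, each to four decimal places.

(19.2507, 14.7328, 269.3000°)

set_pose: (x, y, θ) = (15.1900, 10.7800, 92.5000°), ρ = 1.48
go_straight(0.8): x += 0.8·cos θ, y += 0.8·sin θ → (15.1551, 11.5792, 92.5000°)
turn_left(31.3°): centre at ρ to the left, rotate +31.3° → (14.9064, 12.3380, 123.8000°)
turn_right(79.6°): centre at ρ to the right, rotate −79.6° → (15.1044, 14.2223, 44.2000°)
go_straight(2.28): x += 2.28·cos θ, y += 2.28·sin θ → (16.7390, 15.8119, 44.2000°)
turn_right(134.9°): centre at ρ to the right, rotate −134.9° → (19.2507, 14.7328, -90.7000° ≡ 269.3000°)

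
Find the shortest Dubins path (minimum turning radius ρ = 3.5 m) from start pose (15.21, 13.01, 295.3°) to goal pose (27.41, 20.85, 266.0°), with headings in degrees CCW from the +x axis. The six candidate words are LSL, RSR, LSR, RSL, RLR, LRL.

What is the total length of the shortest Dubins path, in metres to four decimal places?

27.4519 m

Let ψ = atan2(Δy, Δx) = atan2(7.84, 12.20) = 32.7257° be the start→goal bearing.
Normalize: d = |goal − start| / ρ = 14.501917/3.5 = 4.143405, α = (θ_start − ψ) mod 360° = 262.5743° = 4.582786 rad, β = (θ_goal − ψ) mod 360° = 233.2743° = 4.071404 rad.
Common terms: sin α = -0.991613, cos α = -0.129241, sin β = -0.801507, cos β = -0.597985, cos(α−β) = 0.872069, d² = 17.167804. Work in radians in the unit-radius frame; every candidate has L = ρ·(t + p + q).
LSL: p² = 2 + d² − 2cos(α−β) + 2d(sin α − sin β) = 15.848293; p = √p² = 3.980991; φ = atan2(cos β − cos α, d + sin α − sin β) = -0.118019 rad; t = (φ − α) mod 2π = 1.582380 rad, q = (β − φ) mod 2π = 4.189423 rad → L = 3.5·(1.582380 + 3.980991 + 4.189423) = 3.5·9.752795 = 34.134783 m
RSR: p² = 2 + d² − 2cos(α−β) + 2d(sin β − sin α) = 18.999038; p = √p² = 4.358789; φ = atan2(cos α − cos β, d − sin α + sin β) = 0.107748 rad; t = (α − φ) mod 2π = 4.475037 rad, q = (φ − β) mod 2π = 2.319530 rad → L = 3.5·(4.475037 + 4.358789 + 2.319530) = 3.5·11.153355 = 39.036744 m
LSR: p² = d² − 2 + 2cos(α−β) + 2d(sin α + sin β) = 2.052695; p = √p² = 1.432723; φ = atan2(−cos α − cos β, d + sin α + sin β) − atan2(−2, p) = 1.249251 rad; t = (φ − α) mod 2π = 2.949650 rad, q = (φ − β) mod 2π = 3.461032 rad → L = 3.5·(2.949650 + 1.432723 + 3.461032) = 3.5·7.843405 = 27.451918 m
RSL: p² = d² − 2 + 2cos(α−β) − 2d(sin α + sin β) = 31.771190; p = √p² = 5.636594; φ = atan2(cos α + cos β, d − sin α − sin β) − atan2(2, p) = -0.462859 rad; t = (α − φ) mod 2π = 5.045645 rad, q = (β − φ) mod 2π = 4.534263 rad → L = 3.5·(5.045645 + 5.636594 + 4.534263) = 3.5·15.216502 = 53.257756 m
RLR: c = (6 − d² + 2cos(α−β) + 2d(sin α − sin β))/8 = -1.374880, |c| > 1 → infeasible
LRL: c = (6 − d² + 2cos(α−β) − 2d(sin α − sin β))/8 = -0.981037; p = 2π − arccos c = 3.336650 rad; φ = atan2(cos β − cos α, d + sin α − sin β) = -0.118019 rad; t = (φ − α + p/2) mod 2π = 3.250705 rad, q = (β − α − t + p) mod 2π = 5.857748 rad → L = 3.5·(3.250705 + 3.336650 + 5.857748) = 3.5·12.445103 = 43.557861 m
Shortest: LSR with L = 27.451918 m ≈ 27.4519 m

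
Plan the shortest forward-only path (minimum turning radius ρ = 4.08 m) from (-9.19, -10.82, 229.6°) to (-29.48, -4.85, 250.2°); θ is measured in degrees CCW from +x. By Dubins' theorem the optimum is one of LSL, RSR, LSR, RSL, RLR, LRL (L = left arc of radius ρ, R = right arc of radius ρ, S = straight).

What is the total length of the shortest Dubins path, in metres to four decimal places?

25.7503 m

Let ψ = atan2(Δy, Δx) = atan2(5.97, -20.29) = 163.6043° be the start→goal bearing.
Normalize: d = |goal − start| / ρ = 21.150059/4.08 = 5.183838, α = (θ_start − ψ) mod 360° = 65.9957° = 1.151841 rad, β = (θ_goal − ψ) mod 360° = 86.5957° = 1.511379 rad.
Common terms: sin α = 0.913515, cos α = 0.406806, sin β = 0.998235, cos β = 0.059382, cos(α−β) = 0.936060, d² = 26.872177. Work in radians in the unit-radius frame; every candidate has L = ρ·(t + p + q).
LSL: p² = 2 + d² − 2cos(α−β) + 2d(sin α − sin β) = 26.121701; p = √p² = 5.110939; φ = atan2(cos β − cos α, d + sin α − sin β) = -0.068029 rad; t = (φ − α) mod 2π = 5.063315 rad, q = (β − φ) mod 2π = 1.579408 rad → L = 4.08·(5.063315 + 5.110939 + 1.579408) = 4.08·11.753662 = 47.954943 m
RSR: p² = 2 + d² − 2cos(α−β) + 2d(sin β − sin α) = 27.878414; p = √p² = 5.280001; φ = atan2(cos α − cos β, d − sin α + sin β) = 0.065848 rad; t = (α − φ) mod 2π = 1.085994 rad, q = (φ − β) mod 2π = 4.837654 rad → L = 4.08·(1.085994 + 5.280001 + 4.837654) = 4.08·11.203649 = 45.710887 m
LSR: p² = d² − 2 + 2cos(α−β) + 2d(sin α + sin β) = 46.564700; p = √p² = 6.823833; φ = atan2(−cos α − cos β, d + sin α + sin β) − atan2(−2, p) = 0.219499 rad; t = (φ − α) mod 2π = 5.350843 rad, q = (φ − β) mod 2π = 4.991305 rad → L = 4.08·(5.350843 + 6.823833 + 4.991305) = 4.08·17.165981 = 70.037202 m
RSL: p² = d² − 2 + 2cos(α−β) − 2d(sin α + sin β) = 6.923892; p = √p² = 2.631329; φ = atan2(cos α + cos β, d − sin α − sin β) − atan2(2, p) = -0.508395 rad; t = (α − φ) mod 2π = 1.660236 rad, q = (β − φ) mod 2π = 2.019774 rad → L = 4.08·(1.660236 + 2.631329 + 2.019774) = 4.08·6.311339 = 25.750262 m
RLR: c = (6 − d² + 2cos(α−β) + 2d(sin α − sin β))/8 = -2.484802, |c| > 1 → infeasible
LRL: c = (6 − d² + 2cos(α−β) − 2d(sin α − sin β))/8 = -2.265213, |c| > 1 → infeasible
Shortest: RSL with L = 25.750262 m ≈ 25.7503 m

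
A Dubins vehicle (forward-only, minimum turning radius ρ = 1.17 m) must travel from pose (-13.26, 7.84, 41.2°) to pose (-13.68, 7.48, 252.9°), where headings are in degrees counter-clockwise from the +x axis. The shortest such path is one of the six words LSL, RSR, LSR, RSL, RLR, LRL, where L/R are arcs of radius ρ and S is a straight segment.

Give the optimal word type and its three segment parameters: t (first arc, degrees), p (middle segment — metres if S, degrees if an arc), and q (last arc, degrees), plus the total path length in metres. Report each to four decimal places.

RLR: t = 29.9338°, p = 296.4209°, q = 54.7871°, L = 7.7831 m

Let ψ = atan2(Δy, Δx) = atan2(-0.36, -0.42) = -139.3987° be the start→goal bearing.
Normalize: d = |goal − start| / ρ = 0.553173/1.17 = 0.472797, α = (θ_start − ψ) mod 360° = 180.5987° = 3.152042 rad, β = (θ_goal − ψ) mod 360° = 32.2987° = 0.563719 rad.
Common terms: sin α = -0.010449, cos α = -0.999945, sin β = 0.534333, cos β = 0.845274, cos(α−β) = -0.850811, d² = 0.223537. Work in radians in the unit-radius frame; every candidate has L = ρ·(t + p + q).
LSL: p² = 2 + d² − 2cos(α−β) + 2d(sin α − sin β) = 3.410016; p = √p² = 1.846623; φ = atan2(cos β − cos α, d + sin α − sin β) = 1.609788 rad; t = (φ − α) mod 2π = 4.740932 rad, q = (β − φ) mod 2π = 5.237116 rad → L = 1.17·(4.740932 + 1.846623 + 5.237116) = 1.17·11.824670 = 13.834864 m
RSR: p² = 2 + d² − 2cos(α−β) + 2d(sin β − sin α) = 4.440303; p = √p² = 2.107203; φ = atan2(cos α − cos β, d − sin α + sin β) = -1.066827 rad; t = (α − φ) mod 2π = 4.218869 rad, q = (φ − β) mod 2π = 4.652640 rad → L = 1.17·(4.218869 + 2.107203 + 4.652640) = 1.17·10.978711 = 12.845092 m
LSR: p² = d² − 2 + 2cos(α−β) + 2d(sin α + sin β) = -2.982703 < 0 → infeasible
RSL: p² = d² − 2 + 2cos(α−β) − 2d(sin α + sin β) = -3.973467 < 0 → infeasible
RLR: c = (6 − d² + 2cos(α−β) + 2d(sin α − sin β))/8 = 0.444962; p = 2π − arccos c = 5.173521 rad; φ = atan2(cos α − cos β, d − sin α + sin β) = -1.066827 rad; t = (α − φ + p/2) mod 2π = 0.522444 rad, q = (α − β − t + p) mod 2π = 0.956215 rad → L = 1.17·(0.522444 + 5.173521 + 0.956215) = 1.17·6.652180 = 7.783051 m
LRL: c = (6 − d² + 2cos(α−β) − 2d(sin α − sin β))/8 = 0.573748; p = 2π − arccos c = 5.323464 rad; φ = atan2(cos β − cos α, d + sin α − sin β) = 1.609788 rad; t = (φ − α + p/2) mod 2π = 1.119478 rad, q = (β − α − t + p) mod 2π = 1.615662 rad → L = 1.17·(1.119478 + 5.323464 + 1.615662) = 1.17·8.058604 = 9.428567 m
Shortest: RLR with L = 7.783051 m ≈ 7.7831 m
Convert RLR to answer units (arcs ×180/π): t = 0.522444·180/π = 29.9338°, p = 5.173521·180/π = 296.4209°, q = 0.956215·180/π = 54.7871°, L = 7.7831 m.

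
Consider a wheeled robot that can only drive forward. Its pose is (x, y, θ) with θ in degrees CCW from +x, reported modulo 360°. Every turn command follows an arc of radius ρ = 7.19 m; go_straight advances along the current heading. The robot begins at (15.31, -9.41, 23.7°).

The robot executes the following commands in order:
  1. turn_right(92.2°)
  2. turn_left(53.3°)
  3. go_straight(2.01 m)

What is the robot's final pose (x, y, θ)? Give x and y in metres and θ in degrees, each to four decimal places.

(31.6340, -18.1888, 344.8000°)

set_pose: (x, y, θ) = (15.3100, -9.4100, 23.7000°), ρ = 7.19
turn_right(92.2°): centre at ρ to the right, rotate −92.2° → (24.8897, -13.3585, -68.5000° ≡ 291.5000°)
turn_left(53.3°): centre at ρ to the left, rotate +53.3° → (29.6943, -17.6618, 344.8000°)
go_straight(2.01): x += 2.01·cos θ, y += 2.01·sin θ → (31.6340, -18.1888, 344.8000°)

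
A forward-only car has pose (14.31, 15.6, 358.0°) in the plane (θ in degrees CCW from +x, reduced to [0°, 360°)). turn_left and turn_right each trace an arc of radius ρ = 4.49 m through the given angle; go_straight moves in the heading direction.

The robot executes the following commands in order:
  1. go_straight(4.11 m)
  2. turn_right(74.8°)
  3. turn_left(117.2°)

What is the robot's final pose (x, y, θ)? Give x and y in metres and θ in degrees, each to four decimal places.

(29.9136, 9.6006, 40.4000°)

set_pose: (x, y, θ) = (14.3100, 15.6000, 358.0000°), ρ = 4.49
go_straight(4.11): x += 4.11·cos θ, y += 4.11·sin θ → (18.4175, 15.4566, 358.0000°)
turn_right(74.8°): centre at ρ to the right, rotate −74.8° → (22.6322, 11.9946, 283.2000°)
turn_left(117.2°): centre at ρ to the left, rotate +117.2° → (29.9136, 9.6006, 400.4000° ≡ 40.4000°)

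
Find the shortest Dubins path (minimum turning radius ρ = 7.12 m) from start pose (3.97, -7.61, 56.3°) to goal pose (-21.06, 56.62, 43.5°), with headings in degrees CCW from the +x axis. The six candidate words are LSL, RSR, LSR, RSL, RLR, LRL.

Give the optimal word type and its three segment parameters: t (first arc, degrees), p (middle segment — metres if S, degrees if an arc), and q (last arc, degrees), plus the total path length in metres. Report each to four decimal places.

LSR: t = 62.6419°, p = 55.1059 m, q = 75.4419°, L = 72.2652 m

Let ψ = atan2(Δy, Δx) = atan2(64.23, -25.03) = 111.2905° be the start→goal bearing.
Normalize: d = |goal − start| / ρ = 68.934707/7.12 = 9.681841, α = (θ_start − ψ) mod 360° = 305.0095° = 5.323420 rad, β = (θ_goal − ψ) mod 360° = 292.2095° = 5.100017 rad.
Common terms: sin α = -0.819057, cos α = 0.573712, sin β = -0.925808, cos β = 0.377994, cos(α−β) = 0.975149, d² = 93.738042. Work in radians in the unit-radius frame; every candidate has L = ρ·(t + p + q).
LSL: p² = 2 + d² − 2cos(α−β) + 2d(sin α − sin β) = 95.854834; p = √p² = 9.790548; φ = atan2(cos β − cos α, d + sin α − sin β) = -0.019992 rad; t = (φ − α) mod 2π = 0.939774 rad, q = (β − φ) mod 2π = 5.120009 rad → L = 7.12·(0.939774 + 9.790548 + 5.120009) = 7.12·15.850331 = 112.854359 m
RSR: p² = 2 + d² − 2cos(α−β) + 2d(sin β − sin α) = 91.720653; p = √p² = 9.577090; φ = atan2(cos α − cos β, d − sin α + sin β) = 0.020437 rad; t = (α − φ) mod 2π = 5.302982 rad, q = (φ − β) mod 2π = 1.203605 rad → L = 7.12·(5.302982 + 9.577090 + 1.203605) = 7.12·16.083677 = 114.515784 m
LSR: p² = d² − 2 + 2cos(α−β) + 2d(sin α + sin β) = 59.901324; p = √p² = 7.739595; φ = atan2(−cos α − cos β, d + sin α + sin β) − atan2(−2, p) = 0.133541 rad; t = (φ − α) mod 2π = 1.093307 rad, q = (φ − β) mod 2π = 1.316709 rad → L = 7.12·(1.093307 + 7.739595 + 1.316709) = 7.12·10.149611 = 72.265232 m
RSL: p² = d² − 2 + 2cos(α−β) − 2d(sin α + sin β) = 127.475358; p = √p² = 11.290499; φ = atan2(cos α + cos β, d − sin α − sin β) − atan2(2, p) = -0.092225 rad; t = (α − φ) mod 2π = 5.415645 rad, q = (β − φ) mod 2π = 5.192243 rad → L = 7.12·(5.415645 + 11.290499 + 5.192243) = 7.12·21.898386 = 155.916510 m
RLR: c = (6 − d² + 2cos(α−β) + 2d(sin α − sin β))/8 = -10.465082, |c| > 1 → infeasible
LRL: c = (6 − d² + 2cos(α−β) − 2d(sin α − sin β))/8 = -10.981854, |c| > 1 → infeasible
Shortest: LSR with L = 72.265232 m ≈ 72.2652 m
Convert LSR to answer units (arcs ×180/π): t = 1.093307·180/π = 62.6419°, p = ρ·p = 7.12·7.739595 = 55.1059 m, q = 1.316709·180/π = 75.4419°, L = 72.2652 m.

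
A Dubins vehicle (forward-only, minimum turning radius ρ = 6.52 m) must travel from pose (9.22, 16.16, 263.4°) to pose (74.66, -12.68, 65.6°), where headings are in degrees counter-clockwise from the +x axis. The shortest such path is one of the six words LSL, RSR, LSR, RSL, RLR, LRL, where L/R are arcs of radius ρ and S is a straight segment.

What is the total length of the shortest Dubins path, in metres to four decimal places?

77.2515 m

Let ψ = atan2(Δy, Δx) = atan2(-28.84, 65.44) = -23.7835° be the start→goal bearing.
Normalize: d = |goal − start| / ρ = 71.513210/6.52 = 10.968284, α = (θ_start − ψ) mod 360° = 287.1835° = 5.012298 rad, β = (θ_goal − ψ) mod 360° = 89.3835° = 1.560037 rad.
Common terms: sin α = -0.955363, cos α = 0.295433, sin β = 0.999942, cos β = 0.010759, cos(α−β) = -0.952129, d² = 120.303248. Work in radians in the unit-radius frame; every candidate has L = ρ·(t + p + q).
LSL: p² = 2 + d² − 2cos(α−β) + 2d(sin α − sin β) = 81.314816; p = √p² = 9.017473; φ = atan2(cos β − cos α, d + sin α − sin β) = -0.031574 rad; t = (φ − α) mod 2π = 1.239313 rad, q = (β − φ) mod 2π = 1.591611 rad → L = 6.52·(1.239313 + 9.017473 + 1.591611) = 6.52·11.848397 = 77.251548 m
RSR: p² = 2 + d² − 2cos(α−β) + 2d(sin β − sin α) = 167.100198; p = √p² = 12.926724; φ = atan2(cos α − cos β, d − sin α + sin β) = 0.022024 rad; t = (α − φ) mod 2π = 4.990274 rad, q = (φ − β) mod 2π = 4.745172 rad → L = 6.52·(4.990274 + 12.926724 + 4.745172) = 6.52·22.662171 = 147.757353 m
LSR: p² = d² − 2 + 2cos(α−β) + 2d(sin α + sin β) = 117.376894; p = √p² = 10.834062; φ = atan2(−cos α − cos β, d + sin α + sin β) − atan2(−2, p) = 0.154752 rad; t = (φ − α) mod 2π = 1.425639 rad, q = (φ − β) mod 2π = 4.877900 rad → L = 6.52·(1.425639 + 10.834062 + 4.877900) = 6.52·17.137601 = 111.737160 m
RSL: p² = d² − 2 + 2cos(α−β) − 2d(sin α + sin β) = 115.421085; p = √p² = 10.743421; φ = atan2(cos α + cos β, d − sin α − sin β) − atan2(2, p) = -0.156031 rad; t = (α − φ) mod 2π = 5.168329 rad, q = (β − φ) mod 2π = 1.716068 rad → L = 6.52·(5.168329 + 10.743421 + 1.716068) = 6.52·17.627817 = 114.933366 m
RLR: c = (6 − d² + 2cos(α−β) + 2d(sin α − sin β))/8 = -19.887525, |c| > 1 → infeasible
LRL: c = (6 − d² + 2cos(α−β) − 2d(sin α − sin β))/8 = -9.164352, |c| > 1 → infeasible
Shortest: LSL with L = 77.251548 m ≈ 77.2515 m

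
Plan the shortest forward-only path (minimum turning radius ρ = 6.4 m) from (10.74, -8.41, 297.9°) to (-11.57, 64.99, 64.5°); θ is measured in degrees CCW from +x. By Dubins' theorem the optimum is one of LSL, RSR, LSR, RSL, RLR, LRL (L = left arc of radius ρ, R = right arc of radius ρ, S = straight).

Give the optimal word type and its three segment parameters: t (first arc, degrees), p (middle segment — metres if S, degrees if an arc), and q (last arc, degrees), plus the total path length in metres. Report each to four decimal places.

LSR: t = 180.6170°, p = 70.0361 m, q = 54.0170°, L = 96.2450 m

Let ψ = atan2(Δy, Δx) = atan2(73.40, -22.31) = 106.9067° be the start→goal bearing.
Normalize: d = |goal − start| / ρ = 76.715684/6.4 = 11.986826, α = (θ_start − ψ) mod 360° = 190.9933° = 3.333462 rad, β = (θ_goal − ψ) mod 360° = 317.5933° = 5.543049 rad.
Common terms: sin α = -0.190694, cos α = -0.981649, sin β = -0.674389, cos β = 0.738376, cos(α−β) = -0.596225, d² = 143.683987. Work in radians in the unit-radius frame; every candidate has L = ρ·(t + p + q).
LSL: p² = 2 + d² − 2cos(α−β) + 2d(sin α − sin β) = 158.472360; p = √p² = 12.588581; φ = atan2(cos β − cos α, d + sin α − sin β) = 0.137063 rad; t = (φ − α) mod 2π = 3.086786 rad, q = (β − φ) mod 2π = 5.405986 rad → L = 6.4·(3.086786 + 12.588581 + 5.405986) = 6.4·21.081353 = 134.920657 m
RSR: p² = 2 + d² − 2cos(α−β) + 2d(sin β − sin α) = 135.280513; p = √p² = 11.631015; φ = atan2(cos α − cos β, d − sin α + sin β) = -0.148427 rad; t = (α − φ) mod 2π = 3.481889 rad, q = (φ − β) mod 2π = 0.591709 rad → L = 6.4·(3.481889 + 11.631015 + 0.591709) = 6.4·15.704614 = 100.509527 m
LSR: p² = d² − 2 + 2cos(α−β) + 2d(sin α + sin β) = 119.752340; p = √p² = 10.943141; φ = atan2(−cos α − cos β, d + sin α + sin β) − atan2(−2, p) = 0.202638 rad; t = (φ − α) mod 2π = 3.152361 rad, q = (φ − β) mod 2π = 0.942774 rad → L = 6.4·(3.152361 + 10.943141 + 0.942774) = 6.4·15.038277 = 96.244973 m
RSL: p² = d² − 2 + 2cos(α−β) − 2d(sin α + sin β) = 161.230734; p = √p² = 12.697666; φ = atan2(cos α + cos β, d − sin α − sin β) − atan2(2, p) = -0.175152 rad; t = (α − φ) mod 2π = 3.508614 rad, q = (β − φ) mod 2π = 5.718201 rad → L = 6.4·(3.508614 + 12.697666 + 5.718201) = 6.4·21.924482 = 140.316685 m
RLR: c = (6 − d² + 2cos(α−β) + 2d(sin α − sin β))/8 = -15.910064, |c| > 1 → infeasible
LRL: c = (6 − d² + 2cos(α−β) − 2d(sin α − sin β))/8 = -18.809045, |c| > 1 → infeasible
Shortest: LSR with L = 96.244973 m ≈ 96.2450 m
Convert LSR to answer units (arcs ×180/π): t = 3.152361·180/π = 180.6170°, p = ρ·p = 6.4·10.943141 = 70.0361 m, q = 0.942774·180/π = 54.0170°, L = 96.2450 m.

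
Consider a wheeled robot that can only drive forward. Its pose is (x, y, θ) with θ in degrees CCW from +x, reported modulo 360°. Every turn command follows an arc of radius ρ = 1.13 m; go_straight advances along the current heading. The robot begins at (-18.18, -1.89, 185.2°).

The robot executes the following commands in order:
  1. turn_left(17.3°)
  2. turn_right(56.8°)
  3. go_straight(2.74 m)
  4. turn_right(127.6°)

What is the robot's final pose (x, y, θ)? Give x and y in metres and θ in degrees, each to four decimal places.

(-21.5570, 1.6908, 18.1000°)

set_pose: (x, y, θ) = (-18.1800, -1.8900, 185.2000°), ρ = 1.13
turn_left(17.3°): centre at ρ to the left, rotate +17.3° → (-18.5100, -1.9714, 202.5000°)
turn_right(56.8°): centre at ρ to the right, rotate −56.8° → (-19.5792, -1.8609, 145.7000°)
go_straight(2.74): x += 2.74·cos θ, y += 2.74·sin θ → (-21.8427, -0.3168, 145.7000°)
turn_right(127.6°): centre at ρ to the right, rotate −127.6° → (-21.5570, 1.6908, 18.1000°)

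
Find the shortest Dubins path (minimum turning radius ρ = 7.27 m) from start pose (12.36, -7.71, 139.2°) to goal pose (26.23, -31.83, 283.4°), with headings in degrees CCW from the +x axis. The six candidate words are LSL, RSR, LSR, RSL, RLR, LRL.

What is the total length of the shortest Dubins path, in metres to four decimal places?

50.4653 m

Let ψ = atan2(Δy, Δx) = atan2(-24.12, 13.87) = -60.0993° be the start→goal bearing.
Normalize: d = |goal − start| / ρ = 27.823575/7.27 = 3.827177, α = (θ_start − ψ) mod 360° = 199.2993° = 3.478429 rad, β = (θ_goal − ψ) mod 360° = 343.4993° = 5.995194 rad.
Common terms: sin α = -0.330503, cos α = -0.943805, sin β = -0.284027, cos β = 0.958816, cos(α−β) = -0.811064, d² = 14.647281. Work in radians in the unit-radius frame; every candidate has L = ρ·(t + p + q).
LSL: p² = 2 + d² − 2cos(α−β) + 2d(sin α − sin β) = 17.913664; p = √p² = 4.232454; φ = atan2(cos β − cos α, d + sin α − sin β) = 0.466241 rad; t = (φ − α) mod 2π = 3.270997 rad, q = (β − φ) mod 2π = 5.528953 rad → L = 7.27·(3.270997 + 4.232454 + 5.528953) = 7.27·13.032404 = 94.745575 m
RSR: p² = 2 + d² − 2cos(α−β) + 2d(sin β − sin α) = 18.625155; p = √p² = 4.315687; φ = atan2(cos α − cos β, d − sin α + sin β) = -0.456559 rad; t = (α − φ) mod 2π = 3.934988 rad, q = (φ − β) mod 2π = 6.114618 rad → L = 7.27·(3.934988 + 4.315687 + 6.114618) = 7.27·14.365293 = 104.435679 m
LSR: p² = d² − 2 + 2cos(α−β) + 2d(sin α + sin β) = 6.321325; p = √p² = 2.514224; φ = atan2(−cos α − cos β, d + sin α + sin β) − atan2(−2, p) = 0.667302 rad; t = (φ − α) mod 2π = 3.472059 rad, q = (φ − β) mod 2π = 0.955294 rad → L = 7.27·(3.472059 + 2.514224 + 0.955294) = 7.27·6.941577 = 50.465264 m
RSL: p² = d² − 2 + 2cos(α−β) − 2d(sin α + sin β) = 15.728983; p = √p² = 3.965978; φ = atan2(cos α + cos β, d − sin α − sin β) − atan2(2, p) = -0.463693 rad; t = (α − φ) mod 2π = 3.942123 rad, q = (β − φ) mod 2π = 0.175702 rad → L = 7.27·(3.942123 + 3.965978 + 0.175702) = 7.27·8.083803 = 58.769248 m
RLR: c = (6 − d² + 2cos(α−β) + 2d(sin α − sin β))/8 = -1.328144, |c| > 1 → infeasible
LRL: c = (6 − d² + 2cos(α−β) − 2d(sin α − sin β))/8 = -1.239208, |c| > 1 → infeasible
Shortest: LSR with L = 50.465264 m ≈ 50.4653 m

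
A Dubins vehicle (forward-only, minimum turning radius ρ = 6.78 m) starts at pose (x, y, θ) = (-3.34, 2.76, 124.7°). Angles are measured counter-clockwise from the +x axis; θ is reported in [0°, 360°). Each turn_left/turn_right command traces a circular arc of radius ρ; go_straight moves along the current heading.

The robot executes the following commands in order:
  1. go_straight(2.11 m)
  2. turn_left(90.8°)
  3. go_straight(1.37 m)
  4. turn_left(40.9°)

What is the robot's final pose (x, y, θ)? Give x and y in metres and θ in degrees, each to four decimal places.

set_pose: (x, y, θ) = (-3.3400, 2.7600, 124.7000°), ρ = 6.78
go_straight(2.11): x += 2.11·cos θ, y += 2.11·sin θ → (-4.5412, 4.4947, 124.7000°)
turn_left(90.8°): centre at ρ to the left, rotate +90.8° → (-14.0525, 6.1547, 215.5000°)
go_straight(1.37): x += 1.37·cos θ, y += 1.37·sin θ → (-15.1678, 5.3591, 215.5000°)
turn_left(40.9°): centre at ρ to the left, rotate +40.9° → (-17.8206, 1.4337, 256.4000°)

(-17.8206, 1.4337, 256.4000°)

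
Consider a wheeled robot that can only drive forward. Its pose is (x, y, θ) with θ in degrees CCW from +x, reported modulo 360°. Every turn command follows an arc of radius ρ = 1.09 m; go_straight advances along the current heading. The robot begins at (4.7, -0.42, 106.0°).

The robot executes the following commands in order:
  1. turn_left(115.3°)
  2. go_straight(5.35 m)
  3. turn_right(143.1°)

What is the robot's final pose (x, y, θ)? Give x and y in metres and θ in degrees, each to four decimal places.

(-2.8728, -2.3908, 78.2000°)

set_pose: (x, y, θ) = (4.7000, -0.4200, 106.0000°), ρ = 1.09
turn_left(115.3°): centre at ρ to the left, rotate +115.3° → (2.9328, 0.0984, 221.3000°)
go_straight(5.35): x += 5.35·cos θ, y += 5.35·sin θ → (-1.0864, -3.4326, 221.3000°)
turn_right(143.1°): centre at ρ to the right, rotate −143.1° → (-2.8728, -2.3908, 78.2000°)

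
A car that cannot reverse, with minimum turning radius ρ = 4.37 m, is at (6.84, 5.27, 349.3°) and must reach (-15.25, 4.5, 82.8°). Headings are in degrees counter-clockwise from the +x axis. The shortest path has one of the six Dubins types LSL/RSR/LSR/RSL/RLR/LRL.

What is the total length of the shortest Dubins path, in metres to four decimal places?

Let ψ = atan2(Δy, Δx) = atan2(-0.77, -22.09) = -178.0036° be the start→goal bearing.
Normalize: d = |goal − start| / ρ = 22.103416/4.37 = 5.057990, α = (θ_start − ψ) mod 360° = 167.3036° = 2.919999 rad, β = (θ_goal − ψ) mod 360° = 260.8036° = 4.551882 rad.
Common terms: sin α = 0.219784, cos α = -0.975548, sin β = -0.987146, cos β = -0.159819, cos(α−β) = -0.061049, d² = 25.583262. Work in radians in the unit-radius frame; every candidate has L = ρ·(t + p + q).
LSL: p² = 2 + d² − 2cos(α−β) + 2d(sin α − sin β) = 39.914647; p = √p² = 6.317804; φ = atan2(cos β − cos α, d + sin α − sin β) = 0.129477 rad; t = (φ − α) mod 2π = 3.492664 rad, q = (β − φ) mod 2π = 4.422404 rad → L = 4.37·(3.492664 + 6.317804 + 4.422404) = 4.37·14.232872 = 62.197651 m
RSR: p² = 2 + d² − 2cos(α−β) + 2d(sin β − sin α) = 15.496071; p = √p² = 3.936505; φ = atan2(cos α − cos β, d − sin α + sin β) = -0.208734 rad; t = (α − φ) mod 2π = 3.128733 rad, q = (φ − β) mod 2π = 1.522569 rad → L = 4.37·(3.128733 + 3.936505 + 1.522569) = 4.37·8.587807 = 37.528718 m
LSR: p² = d² − 2 + 2cos(α−β) + 2d(sin α + sin β) = 15.698547; p = √p² = 3.962139; φ = atan2(−cos α − cos β, d + sin α + sin β) − atan2(−2, p) = 0.726149 rad; t = (φ − α) mod 2π = 4.089335 rad, q = (φ − β) mod 2π = 2.457452 rad → L = 4.37·(4.089335 + 3.962139 + 2.457452) = 4.37·10.508927 = 45.924011 m
RSL: p² = d² − 2 + 2cos(α−β) − 2d(sin α + sin β) = 31.223783; p = √p² = 5.587825; φ = atan2(cos α + cos β, d − sin α − sin β) − atan2(2, p) = -0.536202 rad; t = (α − φ) mod 2π = 3.456201 rad, q = (β − φ) mod 2π = 5.088084 rad → L = 4.37·(3.456201 + 5.587825 + 5.088084) = 4.37·14.132109 = 61.757318 m
RLR: c = (6 − d² + 2cos(α−β) + 2d(sin α − sin β))/8 = -0.937009; p = 2π − arccos c = 3.498422 rad; φ = atan2(cos α − cos β, d − sin α + sin β) = -0.208734 rad; t = (α − φ + p/2) mod 2π = 4.877945 rad, q = (α − β − t + p) mod 2π = 3.271780 rad → L = 4.37·(4.877945 + 3.498422 + 3.271780) = 4.37·11.648147 = 50.902404 m
LRL: c = (6 − d² + 2cos(α−β) − 2d(sin α − sin β))/8 = -3.989331, |c| > 1 → infeasible
Shortest: RSR with L = 37.528718 m ≈ 37.5287 m

37.5287 m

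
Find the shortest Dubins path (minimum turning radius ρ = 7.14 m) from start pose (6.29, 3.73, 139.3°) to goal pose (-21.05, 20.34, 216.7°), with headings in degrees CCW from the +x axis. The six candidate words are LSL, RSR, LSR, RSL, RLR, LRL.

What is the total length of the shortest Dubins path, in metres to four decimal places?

34.2385 m

Let ψ = atan2(Δy, Δx) = atan2(16.61, -27.34) = 148.7199° be the start→goal bearing.
Normalize: d = |goal − start| / ρ = 31.990119/7.14 = 4.480409, α = (θ_start − ψ) mod 360° = 350.5801° = 6.118778 rad, β = (θ_goal − ψ) mod 360° = 67.9801° = 1.186477 rad.
Common terms: sin α = -0.163668, cos α = 0.986515, sin β = 0.927054, cos β = 0.374928, cos(α−β) = 0.218143, d² = 20.074063. Work in radians in the unit-radius frame; every candidate has L = ρ·(t + p + q).
LSL: p² = 2 + d² − 2cos(α−β) + 2d(sin α − sin β) = 11.864016; p = √p² = 3.444418; φ = atan2(cos β − cos α, d + sin α − sin β) = -0.178505 rad; t = (φ − α) mod 2π = 6.269087 rad, q = (β − φ) mod 2π = 1.364983 rad → L = 7.14·(6.269087 + 3.444418 + 1.364983) = 7.14·11.078488 = 79.100406 m
RSR: p² = 2 + d² − 2cos(α−β) + 2d(sin β − sin α) = 31.411537; p = √p² = 5.604600; φ = atan2(cos α − cos β, d − sin α + sin β) = 0.109340 rad; t = (α − φ) mod 2π = 6.009437 rad, q = (φ − β) mod 2π = 5.206048 rad → L = 7.14·(6.009437 + 5.604600 + 5.206048) = 7.14·16.820085 = 120.095410 m
LSR: p² = d² − 2 + 2cos(α−β) + 2d(sin α + sin β) = 25.350911; p = √p² = 5.034969; φ = atan2(−cos α − cos β, d + sin α + sin β) − atan2(−2, p) = 0.124088 rad; t = (φ − α) mod 2π = 0.288496 rad, q = (φ − β) mod 2π = 5.220796 rad → L = 7.14·(0.288496 + 5.034969 + 5.220796) = 7.14·10.544261 = 75.286025 m
RSL: p² = d² − 2 + 2cos(α−β) − 2d(sin α + sin β) = 11.669788; p = √p² = 3.416107; φ = atan2(cos α + cos β, d − sin α − sin β) − atan2(2, p) = -0.178564 rad; t = (α − φ) mod 2π = 0.014156 rad, q = (β − φ) mod 2π = 1.365041 rad → L = 7.14·(0.014156 + 3.416107 + 1.365041) = 7.14·4.795304 = 34.238470 m
RLR: c = (6 − d² + 2cos(α−β) + 2d(sin α − sin β))/8 = -2.926442, |c| > 1 → infeasible
LRL: c = (6 − d² + 2cos(α−β) − 2d(sin α − sin β))/8 = -0.483002; p = 2π − arccos c = 4.208309 rad; φ = atan2(cos β − cos α, d + sin α − sin β) = -0.178505 rad; t = (φ − α + p/2) mod 2π = 2.090057 rad, q = (β − α − t + p) mod 2π = 3.469137 rad → L = 7.14·(2.090057 + 4.208309 + 3.469137) = 7.14·9.767503 = 69.739971 m
Shortest: RSL with L = 34.238470 m ≈ 34.2385 m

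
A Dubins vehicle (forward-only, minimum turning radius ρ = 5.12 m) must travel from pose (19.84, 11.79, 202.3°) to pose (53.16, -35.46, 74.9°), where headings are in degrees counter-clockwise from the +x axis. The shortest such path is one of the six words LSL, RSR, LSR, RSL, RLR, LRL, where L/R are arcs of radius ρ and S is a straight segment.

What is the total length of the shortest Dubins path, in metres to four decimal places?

69.7187 m

Let ψ = atan2(Δy, Δx) = atan2(-47.25, 33.32) = -54.8091° be the start→goal bearing.
Normalize: d = |goal − start| / ρ = 57.816822/5.12 = 11.292348, α = (θ_start − ψ) mod 360° = 257.1091° = 4.487400 rad, β = (θ_goal − ψ) mod 360° = 129.7091° = 2.263850 rad.
Common terms: sin α = -0.974797, cos α = -0.223096, sin β = 0.769298, cos β = -0.638890, cos(α−β) = -0.607376, d² = 127.517124. Work in radians in the unit-radius frame; every candidate has L = ρ·(t + p + q).
LSL: p² = 2 + d² − 2cos(α−β) + 2d(sin α − sin β) = 91.342023; p = √p² = 9.557302; φ = atan2(cos β − cos α, d + sin α − sin β) = -0.043519 rad; t = (φ − α) mod 2π = 1.752266 rad, q = (β − φ) mod 2π = 2.307370 rad → L = 5.12·(1.752266 + 9.557302 + 2.307370) = 5.12·13.616938 = 69.718722 m
RSR: p² = 2 + d² − 2cos(α−β) + 2d(sin β − sin α) = 170.121729; p = √p² = 13.043072; φ = atan2(cos α − cos β, d − sin α + sin β) = 0.031884 rad; t = (α − φ) mod 2π = 4.455516 rad, q = (φ − β) mod 2π = 4.051219 rad → L = 5.12·(4.455516 + 13.043072 + 4.051219) = 5.12·21.549807 = 110.335011 m
LSR: p² = d² − 2 + 2cos(α−β) + 2d(sin α + sin β) = 119.661258; p = √p² = 10.938979; φ = atan2(−cos α − cos β, d + sin α + sin β) − atan2(−2, p) = 0.258427 rad; t = (φ − α) mod 2π = 2.054213 rad, q = (φ − β) mod 2π = 4.277762 rad → L = 5.12·(2.054213 + 10.938979 + 4.277762) = 5.12·17.270954 = 88.427285 m
RSL: p² = d² − 2 + 2cos(α−β) − 2d(sin α + sin β) = 128.943487; p = √p² = 11.355329; φ = atan2(cos α + cos β, d − sin α − sin β) − atan2(2, p) = -0.249170 rad; t = (α − φ) mod 2π = 4.736570 rad, q = (β − φ) mod 2π = 2.513020 rad → L = 5.12·(4.736570 + 11.355329 + 2.513020) = 5.12·18.604919 = 95.257185 m
RLR: c = (6 − d² + 2cos(α−β) + 2d(sin α − sin β))/8 = -20.265216, |c| > 1 → infeasible
LRL: c = (6 − d² + 2cos(α−β) − 2d(sin α − sin β))/8 = -10.417753, |c| > 1 → infeasible
Shortest: LSL with L = 69.718722 m ≈ 69.7187 m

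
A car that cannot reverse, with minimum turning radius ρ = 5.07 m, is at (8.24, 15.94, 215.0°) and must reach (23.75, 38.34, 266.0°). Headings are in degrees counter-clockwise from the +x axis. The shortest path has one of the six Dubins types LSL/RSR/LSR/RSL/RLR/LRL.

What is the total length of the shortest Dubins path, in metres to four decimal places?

Let ψ = atan2(Δy, Δx) = atan2(22.40, 15.51) = 55.3009° be the start→goal bearing.
Normalize: d = |goal − start| / ρ = 27.245552/5.07 = 5.373876, α = (θ_start − ψ) mod 360° = 159.6991° = 2.787276 rad, β = (θ_goal − ψ) mod 360° = 210.6991° = 3.677394 rad.
Common terms: sin α = 0.346950, cos α = -0.937884, sin β = -0.510530, cos β = -0.859860, cos(α−β) = 0.629320, d² = 28.878545. Work in radians in the unit-radius frame; every candidate has L = ρ·(t + p + q).
LSL: p² = 2 + d² − 2cos(α−β) + 2d(sin α − sin β) = 38.835884; p = √p² = 6.231844; φ = atan2(cos β − cos α, d + sin α − sin β) = 0.012521 rad; t = (φ − α) mod 2π = 3.508430 rad, q = (β − φ) mod 2π = 3.664873 rad → L = 5.07·(3.508430 + 6.231844 + 3.664873) = 5.07·13.405148 = 67.964098 m
RSR: p² = 2 + d² − 2cos(α−β) + 2d(sin β − sin α) = 20.403924; p = √p² = 4.517070; φ = atan2(cos α − cos β, d − sin α + sin β) = -0.017274 rad; t = (α − φ) mod 2π = 2.804550 rad, q = (φ − β) mod 2π = 2.588518 rad → L = 5.07·(2.804550 + 4.517070 + 2.588518) = 5.07·9.910138 = 50.244398 m
LSR: p² = d² − 2 + 2cos(α−β) + 2d(sin α + sin β) = 26.379064; p = √p² = 5.136055; φ = atan2(−cos α − cos β, d + sin α + sin β) − atan2(−2, p) = 0.703585 rad; t = (φ − α) mod 2π = 4.199494 rad, q = (φ − β) mod 2π = 3.309377 rad → L = 5.07·(4.199494 + 5.136055 + 3.309377) = 5.07·12.644926 = 64.109776 m
RSL: p² = d² − 2 + 2cos(α−β) − 2d(sin α + sin β) = 29.895307; p = √p² = 5.467660; φ = atan2(cos α + cos β, d − sin α − sin β) − atan2(2, p) = -0.664586 rad; t = (α − φ) mod 2π = 3.451862 rad, q = (β − φ) mod 2π = 4.341980 rad → L = 5.07·(3.451862 + 5.467660 + 4.341980) = 5.07·13.261502 = 67.235814 m
RLR: c = (6 − d² + 2cos(α−β) + 2d(sin α − sin β))/8 = -1.550491, |c| > 1 → infeasible
LRL: c = (6 − d² + 2cos(α−β) − 2d(sin α − sin β))/8 = -3.854485, |c| > 1 → infeasible
Shortest: RSR with L = 50.244398 m ≈ 50.2444 m

50.2444 m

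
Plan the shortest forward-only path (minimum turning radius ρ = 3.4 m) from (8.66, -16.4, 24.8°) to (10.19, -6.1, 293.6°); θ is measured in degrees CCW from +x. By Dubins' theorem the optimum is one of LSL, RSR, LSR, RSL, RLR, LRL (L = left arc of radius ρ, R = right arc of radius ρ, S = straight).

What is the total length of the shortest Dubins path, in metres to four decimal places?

Let ψ = atan2(Δy, Δx) = atan2(10.30, 1.53) = 81.5509° be the start→goal bearing.
Normalize: d = |goal − start| / ρ = 10.413016/3.4 = 3.062652, α = (θ_start − ψ) mod 360° = 303.2491° = 5.292696 rad, β = (θ_goal − ψ) mod 360° = 212.0491° = 3.700956 rad.
Common terms: sin α = -0.836294, cos α = 0.548281, sin β = -0.530646, cos β = -0.847593, cos(α−β) = -0.020942, d² = 9.379836. Work in radians in the unit-radius frame; every candidate has L = ρ·(t + p + q).
LSL: p² = 2 + d² − 2cos(α−β) + 2d(sin α − sin β) = 9.549534; p = √p² = 3.090232; φ = atan2(cos β − cos α, d + sin α − sin β) = -0.468676 rad; t = (φ − α) mod 2π = 0.521814 rad, q = (β − φ) mod 2π = 4.169631 rad → L = 3.4·(0.521814 + 3.090232 + 4.169631) = 3.4·7.781677 = 26.457702 m
RSR: p² = 2 + d² − 2cos(α−β) + 2d(sin β − sin α) = 13.293907; p = √p² = 3.646081; φ = atan2(cos α − cos β, d − sin α + sin β) = 0.392871 rad; t = (α − φ) mod 2π = 4.899825 rad, q = (φ − β) mod 2π = 2.975101 rad → L = 3.4·(4.899825 + 3.646081 + 2.975101) = 3.4·11.521007 = 39.171422 m
LSR: p² = d² − 2 + 2cos(α−β) + 2d(sin α + sin β) = -1.034976 < 0 → infeasible
RSL: p² = d² − 2 + 2cos(α−β) − 2d(sin α + sin β) = 15.710878; p = √p² = 3.963695; φ = atan2(cos α + cos β, d − sin α − sin β) − atan2(2, p) = -0.534773 rad; t = (α − φ) mod 2π = 5.827469 rad, q = (β − φ) mod 2π = 4.235729 rad → L = 3.4·(5.827469 + 3.963695 + 4.235729) = 3.4·14.026893 = 47.691437 m
RLR: c = (6 − d² + 2cos(α−β) + 2d(sin α − sin β))/8 = -0.661738; p = 2π − arccos c = 3.989254 rad; φ = atan2(cos α − cos β, d − sin α + sin β) = 0.392871 rad; t = (α − φ + p/2) mod 2π = 0.611267 rad, q = (α − β − t + p) mod 2π = 4.969728 rad → L = 3.4·(0.611267 + 3.989254 + 4.969728) = 3.4·9.570248 = 32.538844 m
LRL: c = (6 − d² + 2cos(α−β) − 2d(sin α − sin β))/8 = -0.193692; p = 2π − arccos c = 4.517465 rad; φ = atan2(cos β − cos α, d + sin α − sin β) = -0.468676 rad; t = (φ − α + p/2) mod 2π = 2.780546 rad, q = (β − α − t + p) mod 2π = 0.145179 rad → L = 3.4·(2.780546 + 4.517465 + 0.145179) = 3.4·7.443190 = 25.306846 m
Shortest: LRL with L = 25.306846 m ≈ 25.3068 m

25.3068 m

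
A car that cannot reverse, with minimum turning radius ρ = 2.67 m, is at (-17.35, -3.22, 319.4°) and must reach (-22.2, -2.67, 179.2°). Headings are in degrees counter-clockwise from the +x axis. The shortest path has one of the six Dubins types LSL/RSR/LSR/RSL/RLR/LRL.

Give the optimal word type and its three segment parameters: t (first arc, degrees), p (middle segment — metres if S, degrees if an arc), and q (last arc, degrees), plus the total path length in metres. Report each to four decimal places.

Let ψ = atan2(Δy, Δx) = atan2(0.55, -4.85) = 173.5302° be the start→goal bearing.
Normalize: d = |goal − start| / ρ = 4.881086/2.67 = 1.828122, α = (θ_start − ψ) mod 360° = 145.8698° = 2.545909 rad, β = (θ_goal − ψ) mod 360° = 5.6698° = 0.098957 rad.
Common terms: sin α = 0.561075, cos α = -0.827765, sin β = 0.098796, cos β = 0.995108, cos(α−β) = -0.768284, d² = 3.342030. Work in radians in the unit-radius frame; every candidate has L = ρ·(t + p + q).
LSL: p² = 2 + d² − 2cos(α−β) + 2d(sin α − sin β) = 8.568804; p = √p² = 2.927252; φ = atan2(cos β − cos α, d + sin α − sin β) = 0.672220 rad; t = (φ − α) mod 2π = 4.409497 rad, q = (β − φ) mod 2π = 5.709922 rad → L = 2.67·(4.409497 + 2.927252 + 5.709922) = 2.67·13.046671 = 34.834611 m
RSR: p² = 2 + d² − 2cos(α−β) + 2d(sin β − sin α) = 5.188391; p = √p² = 2.277804; φ = atan2(cos α − cos β, d − sin α + sin β) = -0.927756 rad; t = (α − φ) mod 2π = 3.473665 rad, q = (φ − β) mod 2π = 5.256472 rad → L = 2.67·(3.473665 + 2.277804 + 5.256472) = 2.67·11.007941 = 29.391202 m
LSR: p² = d² − 2 + 2cos(α−β) + 2d(sin α + sin β) = 2.218112; p = √p² = 1.489333; φ = atan2(−cos α − cos β, d + sin α + sin β) − atan2(−2, p) = 0.863559 rad; t = (φ − α) mod 2π = 4.600835 rad, q = (φ − β) mod 2π = 0.764601 rad → L = 2.67·(4.600835 + 1.489333 + 0.764601) = 2.67·6.854769 = 18.302234 m
RSL: p² = d² − 2 + 2cos(α−β) − 2d(sin α + sin β) = -2.607185 < 0 → infeasible
RLR: c = (6 − d² + 2cos(α−β) + 2d(sin α − sin β))/8 = 0.351451; p = 2π − arccos c = 5.071510 rad; φ = atan2(cos α − cos β, d − sin α + sin β) = -0.927756 rad; t = (α − φ + p/2) mod 2π = 6.009419 rad, q = (α − β − t + p) mod 2π = 1.509042 rad → L = 2.67·(6.009419 + 5.071510 + 1.509042) = 2.67·12.589971 = 33.615222 m
LRL: c = (6 − d² + 2cos(α−β) − 2d(sin α − sin β))/8 = -0.071101; p = 2π − arccos c = 4.641228 rad; φ = atan2(cos β − cos α, d + sin α − sin β) = 0.672220 rad; t = (φ − α + p/2) mod 2π = 0.446926 rad, q = (β − α − t + p) mod 2π = 1.747351 rad → L = 2.67·(0.446926 + 4.641228 + 1.747351) = 2.67·6.835505 = 18.250799 m
Shortest: LRL with L = 18.250799 m ≈ 18.2508 m
Convert LRL to answer units (arcs ×180/π): t = 0.446926·180/π = 25.6070°, p = 4.641228·180/π = 265.9228°, q = 1.747351·180/π = 100.1158°, L = 18.2508 m.

LRL: t = 25.6070°, p = 265.9228°, q = 100.1158°, L = 18.2508 m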